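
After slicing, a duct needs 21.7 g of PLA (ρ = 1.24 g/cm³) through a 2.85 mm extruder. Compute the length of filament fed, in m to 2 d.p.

2.74 m

Extruded volume: 21.7/1.24 = 17.5 cm³ (17500 mm³).
Cross-section of 2.85 mm filament: π·(2.85/2)² = 6.3794 mm².
L = V/A = 17500/6.3794 = 2743.2 mm → 2.74 m.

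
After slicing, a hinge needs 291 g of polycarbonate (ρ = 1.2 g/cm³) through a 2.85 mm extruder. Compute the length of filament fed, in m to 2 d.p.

38.01 m

Extruded volume: 291/1.2 = 242.5 cm³ (242500 mm³).
Filament cross-section = π × (2.85/2)² = 6.3794 mm².
Length = 242500 / 6.3794 = 38012.98 mm = 38.01 m.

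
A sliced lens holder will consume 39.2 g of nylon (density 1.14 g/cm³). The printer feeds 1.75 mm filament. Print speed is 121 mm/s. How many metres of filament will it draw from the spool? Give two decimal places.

14.30 m

Volume = 39.2 g / 1.14 g·cm⁻³ = 34.386 cm³ = 34386 mm³.
Cross-section of 1.75 mm filament: π·(1.75/2)² = 2.4053 mm².
L = V/A = 34386/2.4053 = 14295.93 mm → 14.30 m.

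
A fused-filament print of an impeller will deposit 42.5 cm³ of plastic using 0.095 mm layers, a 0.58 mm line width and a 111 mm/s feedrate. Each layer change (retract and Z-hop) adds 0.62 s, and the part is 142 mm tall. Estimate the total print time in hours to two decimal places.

Extrusion cross-section = 0.095 × 0.58 = 0.0551 mm².
Toolpath length = 42.5 cm³ / 0.0551 mm² = 42500 / 0.0551 = 771324.9 mm.
Print-move time: 771324.9 / 111 → 6948.9 s.
Layer count = ceil(142 / 0.095) = 1495.
Non-print overhead: 1495 × 0.62 → 926.9 s.
Altogether 6948.9 + 926.9 = 7875.8 s, i.e. 2.19 hours.

2.19 hours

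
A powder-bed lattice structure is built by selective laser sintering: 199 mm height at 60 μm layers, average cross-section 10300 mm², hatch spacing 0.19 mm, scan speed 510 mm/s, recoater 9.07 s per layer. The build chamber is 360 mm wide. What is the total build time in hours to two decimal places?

Number of layers: 199 / 0.06 → 3317 (rounded up).
Scan path per layer: 10300 / 0.19 → 54210.5 mm.
Per-layer scan time = 54210.5 / 510 = 106.2951 s.
Per-layer time = 106.2951 + 9.07, so 115.3651 s.
Build time = 3317 × 115.3651 = 382666.0367 s = 106.30 hours.

106.30 hours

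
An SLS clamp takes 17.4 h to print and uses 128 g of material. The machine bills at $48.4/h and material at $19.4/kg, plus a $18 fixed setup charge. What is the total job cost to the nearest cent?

$862.64

Machine cost: 48.4 × 17.4 → $842.16.
Material cost = 19.4 × 128/1000, so $2.4832.
Total = 842.16 + 2.4832 + 18 = 862.6432 ≈ $862.64.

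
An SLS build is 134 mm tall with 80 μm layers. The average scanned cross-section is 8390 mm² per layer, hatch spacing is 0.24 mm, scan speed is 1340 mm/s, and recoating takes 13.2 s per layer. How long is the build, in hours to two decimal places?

Layer count = ceil(134 / 0.08) = 1675.
Scan path per layer = 8390 / 0.24, so 34958.3 mm.
Per-layer scan time = 34958.3 / 1340, so 26.0883 s.
Per-layer time = 26.0883 + 13.2 = 39.2883 s.
Total: 1675 × 39.2883 s = 65807.9025 s → 18.28 hours.

18.28 hours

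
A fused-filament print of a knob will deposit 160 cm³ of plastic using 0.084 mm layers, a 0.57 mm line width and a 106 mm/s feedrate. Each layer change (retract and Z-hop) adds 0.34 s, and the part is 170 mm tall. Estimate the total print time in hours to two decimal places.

8.95 hours

Line area: 0.084 × 0.57 → 0.04788 mm².
Toolpath length = 160 cm³ / 0.04788 mm² = 160000 / 0.04788 = 3341687.6 mm.
Time extruding = 3341687.6 / 106 = 31525.4 s.
Layers = ⌈170/0.084⌉ = 2024.
Layer-change overhead: 2024 × 0.34 → 688.16 s.
Altogether 31525.4 + 688.16 = 32213.56 s, i.e. 8.95 hours.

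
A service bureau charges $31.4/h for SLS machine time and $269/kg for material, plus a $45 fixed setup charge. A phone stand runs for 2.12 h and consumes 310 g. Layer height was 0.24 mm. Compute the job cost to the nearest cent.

Time charge = 31.4 × 2.12, so $66.568.
Feedstock cost = 269 × 310/1000 = $83.39.
Adding setup: 66.568 + 83.39 + 45 → 194.958 ≈ $194.96.

$194.96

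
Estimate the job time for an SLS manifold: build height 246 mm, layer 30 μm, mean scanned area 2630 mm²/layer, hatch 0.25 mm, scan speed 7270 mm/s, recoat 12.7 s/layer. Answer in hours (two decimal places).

Layer count = ceil(246 / 0.03) = 8200.
Hatch length per layer = 2630 / 0.25, so 10520 mm.
Laser time per layer = 10520 / 7270, so 1.447 s.
Per-layer time = 1.447 + 12.7 = 14.147 s.
Build time = 8200 × 14.147 = 116005.4 s = 32.22 hours.

32.22 hours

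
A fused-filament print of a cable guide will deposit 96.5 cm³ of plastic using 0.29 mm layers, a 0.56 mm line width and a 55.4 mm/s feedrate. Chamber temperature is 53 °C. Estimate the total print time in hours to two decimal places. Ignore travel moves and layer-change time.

Extrusion cross-section: 0.29 × 0.56 → 0.1624 mm².
Path length: 96500 mm³ / 0.1624 mm² → 594211.8 mm.
Time extruding = 594211.8 / 55.4 = 10725.8 s.
That's 10725.8 s → 2.98 hours.

2.98 hours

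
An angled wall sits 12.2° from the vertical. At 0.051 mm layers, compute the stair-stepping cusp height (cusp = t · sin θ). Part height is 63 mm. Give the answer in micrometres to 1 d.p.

10.8 μm

sin(12.2°) = 0.2113, so cusp = 0.051 × 0.2113 = 0.010776 mm → 10.8 μm.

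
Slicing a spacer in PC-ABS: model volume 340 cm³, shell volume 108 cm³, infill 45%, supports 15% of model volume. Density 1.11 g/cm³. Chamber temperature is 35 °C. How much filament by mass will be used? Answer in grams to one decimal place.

Interior volume = 340 − 108, so 232 cm³.
Infill volume = 0.45 × 232 = 104.4 cm³.
Support: 0.15 × 340 → 51 cm³.
Deposited volume: 108 + 104.4 + 51 → 263.4 cm³.
Mass = 263.4 × 1.11 = 292.374 g.

292.4 g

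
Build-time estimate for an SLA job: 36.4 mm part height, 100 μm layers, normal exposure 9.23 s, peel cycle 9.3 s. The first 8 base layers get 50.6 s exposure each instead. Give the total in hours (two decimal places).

1.97 hours

Number of layers: 36.4 / 0.1 → 364 (rounded up).
Burn-in layers: 8 × (50.6 + 9.3) → 479.2 s.
Regular layers = 356 × (9.23 + 9.3) = 6596.68 s.
Total = 479.2 + 6596.68 = 7075.88 s = 1.97 hours.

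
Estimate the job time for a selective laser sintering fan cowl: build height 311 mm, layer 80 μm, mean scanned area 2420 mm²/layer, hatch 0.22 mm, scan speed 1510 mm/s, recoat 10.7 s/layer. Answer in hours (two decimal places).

Layer count = ceil(311 / 0.08) = 3888.
Hatch length per layer = 2420 / 0.22 = 11000 mm.
Per-layer scan time: 11000 / 1510 → 7.2848 s.
Layer cycle = 7.2848 + 10.7, so 17.9848 s.
Build time = 3888 × 17.9848 = 69924.9024 s = 19.42 hours.

19.42 hours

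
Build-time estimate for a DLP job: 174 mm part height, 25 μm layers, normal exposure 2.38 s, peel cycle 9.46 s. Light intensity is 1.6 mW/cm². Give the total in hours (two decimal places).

22.89 hours

Number of layers: 174 / 0.025 → 6960 (rounded up).
Per-layer time = 2.38 + 9.46 = 11.84 s.
Total = 6960 × 11.84 = 82406.4 s = 22.89 hours.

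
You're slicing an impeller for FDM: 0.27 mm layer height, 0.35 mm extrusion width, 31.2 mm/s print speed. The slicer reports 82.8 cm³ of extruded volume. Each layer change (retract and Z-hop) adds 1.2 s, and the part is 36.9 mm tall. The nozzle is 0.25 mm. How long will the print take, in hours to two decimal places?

Extrusion cross-section: 0.27 × 0.35 → 0.0945 mm².
Path length: 82800 mm³ / 0.0945 mm² → 876190.5 mm.
Time extruding: 876190.5 / 31.2 → 28083 s.
Number of layers: 36.9 / 0.27 → 137 (rounded up).
Layer-change overhead = 137 × 1.2, so 164.4 s.
Altogether 28083 + 164.4 = 28247.4 s, i.e. 7.85 hours.

7.85 hours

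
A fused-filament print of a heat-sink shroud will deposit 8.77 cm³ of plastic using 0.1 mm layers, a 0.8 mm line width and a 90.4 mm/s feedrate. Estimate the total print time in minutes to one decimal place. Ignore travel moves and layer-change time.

20.2 minutes

Extrusion cross-section: 0.1 × 0.8 → 0.08 mm².
Path length: 8770 mm³ / 0.08 mm² → 109625 mm.
Time extruding = 109625 / 90.4, so 1212.7 s.
That's 1212.7 s → 20.2 minutes.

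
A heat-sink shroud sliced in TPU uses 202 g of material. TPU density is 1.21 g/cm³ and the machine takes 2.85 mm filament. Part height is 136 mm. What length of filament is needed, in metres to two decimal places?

26.17 m

Extruded volume: 202/1.21 = 166.9421 cm³ (166942.1 mm³).
A = π r² = π × 1.425² = 6.3794 mm².
Length = 166942.1 / 6.3794 = 26168.93 mm = 26.17 m.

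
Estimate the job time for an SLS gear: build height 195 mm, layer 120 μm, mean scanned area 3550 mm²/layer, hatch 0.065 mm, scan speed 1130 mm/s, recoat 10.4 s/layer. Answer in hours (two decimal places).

Number of layers: 195 / 0.12 → 1625 (rounded up).
Scan path per layer = 3550 / 0.065, so 54615.4 mm.
Scan time per layer = 54615.4 / 1130, so 48.3322 s.
Layer cycle: 48.3322 + 10.4 → 58.7322 s.
1625 layers × 58.7322 s/layer = 95439.825 s, i.e. 26.51 hours.

26.51 hours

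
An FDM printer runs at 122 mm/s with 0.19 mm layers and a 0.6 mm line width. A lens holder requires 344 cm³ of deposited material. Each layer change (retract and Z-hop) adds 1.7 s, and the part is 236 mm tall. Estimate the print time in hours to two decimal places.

7.46 hours

Line area = 0.19 × 0.6, so 0.114 mm².
Total extruded path = 344000/0.114 = 3017543.9 mm.
Extrusion time: 3017543.9 / 122 → 24734 s.
Layers = ⌈236/0.19⌉ = 1243.
Z-hop total = 1243 × 1.7, so 2113.1 s.
Altogether 24734 + 2113.1 = 26847.1 s, i.e. 7.46 hours.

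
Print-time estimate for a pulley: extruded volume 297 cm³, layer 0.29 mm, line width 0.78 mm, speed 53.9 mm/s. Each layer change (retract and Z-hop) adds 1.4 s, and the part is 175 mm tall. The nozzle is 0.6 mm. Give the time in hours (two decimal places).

7.00 hours

Extrusion cross-section = 0.29 × 0.78, so 0.2262 mm².
Total extruded path = 297000/0.2262 = 1312997.3 mm.
Extrusion time = 1312997.3 / 53.9, so 24359.9 s.
Layers = ⌈175/0.29⌉ = 604.
Z-hop total = 604 × 1.4 = 845.6 s.
Total = 24359.9 + 845.6 = 25205.5 s = 7.00 hours.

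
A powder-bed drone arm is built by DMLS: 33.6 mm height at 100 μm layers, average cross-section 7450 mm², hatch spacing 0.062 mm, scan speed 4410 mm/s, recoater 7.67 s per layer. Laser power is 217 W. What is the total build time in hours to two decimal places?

Number of layers: 33.6 / 0.1 → 336 (rounded up).
Scan path per layer: 7450 / 0.062 → 120161.3 mm.
Per-layer scan time = 120161.3 / 4410 = 27.2475 s.
Time per layer: 27.2475 + 7.67 → 34.9175 s.
Total: 336 × 34.9175 s = 11732.28 s → 3.26 hours.

3.26 hours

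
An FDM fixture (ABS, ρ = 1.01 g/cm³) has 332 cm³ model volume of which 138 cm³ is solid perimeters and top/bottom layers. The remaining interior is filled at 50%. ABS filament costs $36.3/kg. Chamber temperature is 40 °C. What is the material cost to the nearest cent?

$8.62

Volume inside the shell: 332 − 138 → 194 cm³.
Deposited infill: 0.50 × 194 → 97 cm³.
Total printed volume: 138 + 97 → 235 cm³.
Mass: 235 × 1.01 → 237.35 g.
Cost = 237.35 g / 1000 × $36.3/kg = $8.62.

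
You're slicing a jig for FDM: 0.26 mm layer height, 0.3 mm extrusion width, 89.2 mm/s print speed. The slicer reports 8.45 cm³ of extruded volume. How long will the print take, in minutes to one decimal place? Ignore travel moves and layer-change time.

Extrusion cross-section = 0.26 × 0.3, so 0.078 mm².
Total extruded path = 8450/0.078 = 108333.3 mm.
Extrusion time = 108333.3 / 89.2, so 1214.5 s.
1214.5 s = 20.2 minutes.

20.2 minutes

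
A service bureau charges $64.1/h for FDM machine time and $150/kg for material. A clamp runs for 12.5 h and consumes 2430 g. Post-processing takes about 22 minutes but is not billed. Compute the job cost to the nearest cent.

Machine-time cost: 64.1 × 12.5 → $801.25.
Material charge: 150 × 2430/1000 → $364.50.
Total = 801.25 + 364.50 = $1165.75.

$1165.75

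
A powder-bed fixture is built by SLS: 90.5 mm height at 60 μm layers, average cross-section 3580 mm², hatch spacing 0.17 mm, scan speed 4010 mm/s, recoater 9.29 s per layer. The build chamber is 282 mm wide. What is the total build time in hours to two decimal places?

Number of layers: 90.5 / 0.06 → 1509 (rounded up).
Scan path per layer = 3580 / 0.17, so 21058.8 mm.
Scan time per layer: 21058.8 / 4010 → 5.2516 s.
Per-layer time = 5.2516 + 9.29 = 14.5416 s.
1509 layers × 14.5416 s/layer = 21943.2744 s, i.e. 6.10 hours.

6.10 hours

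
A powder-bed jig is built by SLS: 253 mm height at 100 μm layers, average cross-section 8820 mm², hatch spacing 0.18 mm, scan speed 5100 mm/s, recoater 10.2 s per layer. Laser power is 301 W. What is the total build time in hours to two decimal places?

Layers = ⌈253/0.1⌉ = 2530.
Per-layer scan distance = 8820 / 0.18, so 49000 mm.
Laser time per layer = 49000 / 5100, so 9.6078 s.
Time per layer: 9.6078 + 10.2 → 19.8078 s.
Build time = 2530 × 19.8078 = 50113.734 s = 13.92 hours.

13.92 hours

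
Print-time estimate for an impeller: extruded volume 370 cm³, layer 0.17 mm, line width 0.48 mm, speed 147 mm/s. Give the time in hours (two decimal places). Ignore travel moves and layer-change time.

8.57 hours

Bead cross-section = 0.17 × 0.48 = 0.0816 mm².
Toolpath length = 370 cm³ / 0.0816 mm² = 370000 / 0.0816 = 4534313.7 mm.
Extrusion time = 4534313.7 / 147, so 30845.7 s.
In the requested units: 30845.7 s = 8.57 hours.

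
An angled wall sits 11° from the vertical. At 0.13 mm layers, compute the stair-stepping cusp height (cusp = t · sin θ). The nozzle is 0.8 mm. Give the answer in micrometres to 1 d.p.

sin(11°) = 0.1908, so cusp = 0.13 × 0.1908 = 0.024804 mm → 24.8 μm.

24.8 μm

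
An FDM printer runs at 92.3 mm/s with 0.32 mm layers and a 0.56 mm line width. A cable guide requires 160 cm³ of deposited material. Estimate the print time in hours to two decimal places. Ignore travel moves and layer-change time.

2.69 hours

Extrusion cross-section = 0.32 × 0.56, so 0.1792 mm².
Toolpath length = 160 cm³ / 0.1792 mm² = 160000 / 0.1792 = 892857.1 mm.
Print-move time = 892857.1 / 92.3 = 9673.4 s.
9673.4 s = 2.69 hours.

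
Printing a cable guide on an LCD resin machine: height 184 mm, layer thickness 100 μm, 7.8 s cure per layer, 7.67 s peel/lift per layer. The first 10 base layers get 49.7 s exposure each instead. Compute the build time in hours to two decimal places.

8.02 hours

Number of layers: 184 / 0.1 → 1840 (rounded up).
Bottom layers = 10 × (49.7 + 7.67) = 573.7 s.
Regular layers: 1830 × (7.8 + 7.67) → 28310.1 s.
Total = 573.7 + 28310.1 = 28883.8 s = 8.02 hours.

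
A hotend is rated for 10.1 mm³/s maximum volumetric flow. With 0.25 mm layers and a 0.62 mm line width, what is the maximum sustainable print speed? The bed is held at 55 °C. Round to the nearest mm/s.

Extrusion cross-section: 0.25 × 0.62 → 0.155 mm².
Max speed = 10.1 / 0.155 = 65.16 ≈ 65 mm/s.

65 mm/s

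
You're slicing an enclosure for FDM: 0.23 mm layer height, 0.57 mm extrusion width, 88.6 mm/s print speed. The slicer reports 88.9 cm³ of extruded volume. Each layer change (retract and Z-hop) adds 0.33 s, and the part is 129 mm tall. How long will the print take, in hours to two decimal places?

2.18 hours

Extrusion cross-section = 0.23 × 0.57 = 0.1311 mm².
Total extruded path = 88900/0.1311 = 678108.3 mm.
Time extruding = 678108.3 / 88.6 = 7653.6 s.
Number of layers: 129 / 0.23 → 561 (rounded up).
Layer-change overhead: 561 × 0.33 → 185.13 s.
Total = 7653.6 + 185.13 = 7838.73 s = 2.18 hours.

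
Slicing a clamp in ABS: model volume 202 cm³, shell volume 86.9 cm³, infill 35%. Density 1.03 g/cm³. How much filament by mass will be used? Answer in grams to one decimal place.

Volume inside the shell = 202 − 86.9 = 115.1 cm³.
Infill volume = 0.35 × 115.1 = 40.285 cm³.
Total extruded = 86.9 + 40.285, so 127.185 cm³.
Mass = 127.185 × 1.03 = 131.00055 g.

131.0 g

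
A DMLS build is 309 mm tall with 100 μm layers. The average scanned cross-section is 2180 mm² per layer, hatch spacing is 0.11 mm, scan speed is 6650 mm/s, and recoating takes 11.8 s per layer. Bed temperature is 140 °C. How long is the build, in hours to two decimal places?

12.69 hours

Number of layers: 309 / 0.1 → 3090 (rounded up).
Scan path per layer = 2180 / 0.11 = 19818.2 mm.
Per-layer scan time: 19818.2 / 6650 → 2.9802 s.
Time per layer: 2.9802 + 11.8 → 14.7802 s.
3090 layers × 14.7802 s/layer = 45670.818 s, i.e. 12.69 hours.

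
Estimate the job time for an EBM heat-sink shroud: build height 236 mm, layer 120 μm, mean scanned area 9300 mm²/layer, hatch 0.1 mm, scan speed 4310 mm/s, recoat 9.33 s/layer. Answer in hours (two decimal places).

16.89 hours

Number of layers: 236 / 0.12 → 1967 (rounded up).
Scan path per layer = 9300 / 0.1 = 93000 mm.
Per-layer scan time: 93000 / 4310 → 21.5777 s.
Time per layer = 21.5777 + 9.33 = 30.9077 s.
Total: 1967 × 30.9077 s = 60795.4459 s → 16.89 hours.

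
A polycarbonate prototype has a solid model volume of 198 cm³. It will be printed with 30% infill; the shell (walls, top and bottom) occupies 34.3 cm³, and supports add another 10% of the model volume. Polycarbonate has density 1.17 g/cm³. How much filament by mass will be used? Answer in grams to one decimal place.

120.8 g

Interior volume: 198 − 34.3 → 163.7 cm³.
Deposited infill: 0.30 × 163.7 → 49.11 cm³.
Support: 0.10 × 198 → 19.8 cm³.
Deposited volume = 34.3 + 49.11 + 19.8, so 103.21 cm³.
Mass = 103.21 × 1.17, so 120.7557 g.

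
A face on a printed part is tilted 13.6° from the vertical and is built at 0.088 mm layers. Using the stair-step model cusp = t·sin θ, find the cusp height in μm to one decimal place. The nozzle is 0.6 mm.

sin(13.6°) = 0.2351, so cusp = 0.088 × 0.2351 = 0.020689 mm → 20.7 μm.

20.7 μm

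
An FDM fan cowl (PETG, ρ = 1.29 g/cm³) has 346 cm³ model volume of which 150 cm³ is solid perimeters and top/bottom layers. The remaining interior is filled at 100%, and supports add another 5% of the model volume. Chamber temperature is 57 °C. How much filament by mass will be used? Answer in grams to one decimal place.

468.7 g

Interior volume = 346 − 150 = 196 cm³.
Infill volume = 1.00 × 196, so 196 cm³.
Support = 0.05 × 346 = 17.3 cm³.
Deposited volume: 150 + 196 + 17.3 → 363.3 cm³.
Mass = 363.3 × 1.29 = 468.657 g.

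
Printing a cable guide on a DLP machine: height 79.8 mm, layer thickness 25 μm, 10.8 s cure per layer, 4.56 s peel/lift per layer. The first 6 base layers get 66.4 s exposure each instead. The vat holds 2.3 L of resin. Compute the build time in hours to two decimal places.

13.71 hours

Number of layers: 79.8 / 0.025 → 3192 (rounded up).
Burn-in layers: 6 × (66.4 + 4.56) → 425.76 s.
Normal layers = 3186 × (10.8 + 4.56), so 48936.96 s.
Sum: 425.76 + 48936.96 = 49362.72 s → 13.71 hours.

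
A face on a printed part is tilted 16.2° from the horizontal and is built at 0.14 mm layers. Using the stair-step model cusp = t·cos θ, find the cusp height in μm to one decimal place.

cos(16.2°) = 0.9603, so cusp = 0.14 × 0.9603 = 0.134442 mm → 134.4 μm.

134.4 μm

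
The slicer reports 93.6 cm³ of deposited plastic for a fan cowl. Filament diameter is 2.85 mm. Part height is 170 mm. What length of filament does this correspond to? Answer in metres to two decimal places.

14.67 m

A = π r² = π × 1.425² = 6.3794 mm².
L = 93600 mm³ / 6.3794 mm² = 14672.23 mm, i.e. 14.67 m.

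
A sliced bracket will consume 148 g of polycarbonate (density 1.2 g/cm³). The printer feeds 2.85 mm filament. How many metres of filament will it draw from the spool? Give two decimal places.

Volume = 148 g / 1.2 g·cm⁻³ = 123.3333 cm³ = 123333.3 mm³.
A = π r² = π × 1.425² = 6.3794 mm².
L = V/A = 123333.3/6.3794 = 19333.06 mm → 19.33 m.

19.33 m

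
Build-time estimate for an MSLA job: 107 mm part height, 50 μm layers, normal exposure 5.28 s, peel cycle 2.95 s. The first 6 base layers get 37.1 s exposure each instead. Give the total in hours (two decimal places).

4.95 hours

Layer count = ceil(107 / 0.05) = 2140.
Base layers: 6 × (37.1 + 2.95) → 240.3 s.
Normal layers = 2134 × (5.28 + 2.95), so 17562.82 s.
Total = 240.3 + 17562.82 = 17803.12 s = 4.95 hours.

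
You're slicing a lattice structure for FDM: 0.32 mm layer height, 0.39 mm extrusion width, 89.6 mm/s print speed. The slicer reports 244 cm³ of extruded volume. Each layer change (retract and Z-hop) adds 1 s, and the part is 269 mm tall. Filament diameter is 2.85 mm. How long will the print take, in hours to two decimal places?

6.29 hours

Extrusion cross-section = 0.32 × 0.39 = 0.1248 mm².
Path length: 244000 mm³ / 0.1248 mm² → 1955128.2 mm.
Print-move time = 1955128.2 / 89.6 = 21820.6 s.
Layers = ⌈269/0.32⌉ = 841.
Layer-change overhead: 841 × 1 → 841 s.
Total = 21820.6 + 841 = 22661.6 s = 6.29 hours.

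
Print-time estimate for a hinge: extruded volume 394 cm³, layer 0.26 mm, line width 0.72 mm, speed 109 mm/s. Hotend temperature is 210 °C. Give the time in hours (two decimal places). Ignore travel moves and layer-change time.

Line area = 0.26 × 0.72, so 0.1872 mm².
Path length: 394000 mm³ / 0.1872 mm² → 2104700.9 mm.
Time extruding = 2104700.9 / 109 = 19309.2 s.
That's 19309.2 s → 5.36 hours.

5.36 hours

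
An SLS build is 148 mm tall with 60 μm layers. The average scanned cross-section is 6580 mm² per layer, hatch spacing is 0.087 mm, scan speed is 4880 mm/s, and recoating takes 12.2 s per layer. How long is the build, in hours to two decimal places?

Layers = ⌈148/0.06⌉ = 2467.
Hatch length per layer: 6580 / 0.087 → 75632.2 mm.
Per-layer scan time = 75632.2 / 4880 = 15.4984 s.
Per-layer time = 15.4984 + 12.2, so 27.6984 s.
2467 layers × 27.6984 s/layer = 68331.9528 s, i.e. 18.98 hours.

18.98 hours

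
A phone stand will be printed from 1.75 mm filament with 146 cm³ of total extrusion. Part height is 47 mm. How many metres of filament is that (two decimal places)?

Filament cross-section = π × (1.75/2)² = 2.4053 mm².
L = 146000 mm³ / 2.4053 mm² = 60699.29 mm, i.e. 60.70 m.

60.70 m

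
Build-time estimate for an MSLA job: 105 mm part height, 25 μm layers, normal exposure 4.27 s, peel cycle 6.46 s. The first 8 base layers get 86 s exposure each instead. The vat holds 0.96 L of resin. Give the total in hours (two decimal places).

Layers = ⌈105/0.025⌉ = 4200.
Burn-in layers = 8 × (86 + 6.46) = 739.68 s.
Remaining layers = 4192 × (4.27 + 6.46), so 44980.16 s.
Sum: 739.68 + 44980.16 = 45719.84 s → 12.70 hours.

12.70 hours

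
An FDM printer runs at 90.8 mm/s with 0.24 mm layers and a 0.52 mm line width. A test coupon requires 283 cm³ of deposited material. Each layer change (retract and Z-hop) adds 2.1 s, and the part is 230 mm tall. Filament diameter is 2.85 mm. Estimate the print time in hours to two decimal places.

7.50 hours

Bead cross-section = 0.24 × 0.52 = 0.1248 mm².
Total extruded path = 283000/0.1248 = 2267628.2 mm.
Extrusion time: 2267628.2 / 90.8 → 24973.9 s.
Layer count = ceil(230 / 0.24) = 959.
Layer-change overhead = 959 × 2.1, so 2013.9 s.
Altogether 24973.9 + 2013.9 = 26987.8 s, i.e. 7.50 hours.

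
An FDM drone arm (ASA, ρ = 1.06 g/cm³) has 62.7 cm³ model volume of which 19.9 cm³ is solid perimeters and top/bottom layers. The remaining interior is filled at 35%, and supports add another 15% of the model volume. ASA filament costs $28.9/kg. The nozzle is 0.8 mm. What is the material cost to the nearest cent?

Interior volume = 62.7 − 19.9 = 42.8 cm³.
Infill deposited = 0.35 × 42.8, so 14.98 cm³.
Support: 0.15 × 62.7 → 9.405 cm³.
Total printed volume = 19.9 + 14.98 + 9.405 = 44.285 cm³.
Mass = 44.285 × 1.06 = 46.9421 g.
At $28.9/kg: 46.9421/1000 × 28.9 = $1.36.

$1.36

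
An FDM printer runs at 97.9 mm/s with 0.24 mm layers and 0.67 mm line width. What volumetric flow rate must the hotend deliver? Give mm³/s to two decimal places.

15.74

A = 0.24 × 0.67, so 0.1608 mm².
Volumetric flow = 97.9 × 0.1608 = 15.74 mm³/s.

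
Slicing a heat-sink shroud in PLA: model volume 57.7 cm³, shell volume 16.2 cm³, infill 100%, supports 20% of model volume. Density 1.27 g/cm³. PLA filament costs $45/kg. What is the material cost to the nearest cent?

Volume inside the shell = 57.7 − 16.2, so 41.5 cm³.
Deposited infill = 1.00 × 41.5, so 41.5 cm³.
Support: 0.20 × 57.7 → 11.54 cm³.
Deposited volume: 16.2 + 41.5 + 11.54 → 69.24 cm³.
Mass: 69.24 × 1.27 → 87.9348 g.
Cost = 87.9348 g / 1000 × $45/kg = $3.96.

$3.96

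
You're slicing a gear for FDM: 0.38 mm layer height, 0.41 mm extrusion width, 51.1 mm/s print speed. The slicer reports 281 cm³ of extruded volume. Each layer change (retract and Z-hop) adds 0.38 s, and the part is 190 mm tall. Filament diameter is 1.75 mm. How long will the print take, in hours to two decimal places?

9.86 hours

Line area = 0.38 × 0.41, so 0.1558 mm².
Path length: 281000 mm³ / 0.1558 mm² → 1803594.4 mm.
Print-move time = 1803594.4 / 51.1 = 35295.4 s.
Layers = ⌈190/0.38⌉ = 500.
Layer-change overhead: 500 × 0.38 → 190 s.
Altogether 35295.4 + 190 = 35485.4 s, i.e. 9.86 hours.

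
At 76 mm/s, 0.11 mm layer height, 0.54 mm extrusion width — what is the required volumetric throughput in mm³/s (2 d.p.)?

4.51

Bead cross-section = 0.11 × 0.54, so 0.0594 mm².
Volumetric flow = 76 × 0.0594 = 4.51 mm³/s.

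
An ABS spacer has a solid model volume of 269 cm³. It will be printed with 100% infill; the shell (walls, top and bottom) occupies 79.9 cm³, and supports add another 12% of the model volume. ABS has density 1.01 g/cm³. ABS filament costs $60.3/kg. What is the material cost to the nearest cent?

Infill region: 269 − 79.9 → 189.1 cm³.
Infill deposited = 1.00 × 189.1, so 189.1 cm³.
Support: 0.12 × 269 → 32.28 cm³.
Total extruded = 79.9 + 189.1 + 32.28, so 301.28 cm³.
Mass = 301.28 × 1.01 = 304.2928 g.
At $60.3/kg: 304.2928/1000 × 60.3 = $18.35.

$18.35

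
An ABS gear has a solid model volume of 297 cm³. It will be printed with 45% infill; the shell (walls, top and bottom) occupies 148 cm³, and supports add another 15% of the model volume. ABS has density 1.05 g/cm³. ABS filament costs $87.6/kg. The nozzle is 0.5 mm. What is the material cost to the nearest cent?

Volume inside the shell: 297 − 148 → 149 cm³.
Infill volume = 0.45 × 149, so 67.05 cm³.
Support: 0.15 × 297 → 44.55 cm³.
Total printed volume = 148 + 67.05 + 44.55 = 259.6 cm³.
Mass: 259.6 × 1.05 → 272.58 g.
Cost = 272.58 g / 1000 × $87.6/kg = $23.88.

$23.88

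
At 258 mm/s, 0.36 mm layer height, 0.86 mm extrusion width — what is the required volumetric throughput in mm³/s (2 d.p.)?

Extrusion cross-section: 0.36 × 0.86 → 0.3096 mm².
Volumetric flow = 258 × 0.3096 = 79.88 mm³/s.

79.88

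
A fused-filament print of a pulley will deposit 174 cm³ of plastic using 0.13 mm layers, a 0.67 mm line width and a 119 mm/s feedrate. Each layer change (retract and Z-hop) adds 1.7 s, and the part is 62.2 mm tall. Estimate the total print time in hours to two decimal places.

Line area: 0.13 × 0.67 → 0.0871 mm².
Path length: 174000 mm³ / 0.0871 mm² → 1997703.8 mm.
Print-move time = 1997703.8 / 119 = 16787.4 s.
Layers = ⌈62.2/0.13⌉ = 479.
Layer-change overhead = 479 × 1.7 = 814.3 s.
Total = 16787.4 + 814.3 = 17601.7 s = 4.89 hours.

4.89 hours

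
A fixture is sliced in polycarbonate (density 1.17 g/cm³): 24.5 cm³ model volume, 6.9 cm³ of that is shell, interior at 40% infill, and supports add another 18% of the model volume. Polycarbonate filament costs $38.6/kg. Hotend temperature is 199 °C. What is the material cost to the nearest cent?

$0.83

Interior volume = 24.5 − 6.9, so 17.6 cm³.
Infill deposited: 0.40 × 17.6 → 7.04 cm³.
Support: 0.18 × 24.5 → 4.41 cm³.
Total printed volume = 6.9 + 7.04 + 4.41, so 18.35 cm³.
Mass = 18.35 × 1.17 = 21.4695 g.
At $38.6/kg: 21.4695/1000 × 38.6 = $0.83.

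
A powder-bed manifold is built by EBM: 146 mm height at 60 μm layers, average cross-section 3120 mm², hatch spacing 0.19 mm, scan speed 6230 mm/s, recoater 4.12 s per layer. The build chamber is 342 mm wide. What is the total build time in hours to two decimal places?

Number of layers: 146 / 0.06 → 2434 (rounded up).
Per-layer scan distance = 3120 / 0.19 = 16421.1 mm.
Per-layer scan time = 16421.1 / 6230 = 2.6358 s.
Time per layer = 2.6358 + 4.12, so 6.7558 s.
2434 layers × 6.7558 s/layer = 16443.6172 s, i.e. 4.57 hours.

4.57 hours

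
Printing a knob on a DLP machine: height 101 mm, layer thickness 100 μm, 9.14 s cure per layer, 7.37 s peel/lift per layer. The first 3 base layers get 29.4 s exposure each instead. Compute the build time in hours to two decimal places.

4.65 hours

Layer count = ceil(101 / 0.1) = 1010.
Burn-in layers = 3 × (29.4 + 7.37), so 110.31 s.
Regular layers = 1007 × (9.14 + 7.37), so 16625.57 s.
Sum: 110.31 + 16625.57 = 16735.88 s → 4.65 hours.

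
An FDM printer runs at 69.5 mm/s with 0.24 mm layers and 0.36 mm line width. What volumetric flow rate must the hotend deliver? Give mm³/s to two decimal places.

6.00

Extrusion cross-section: 0.24 × 0.36 → 0.0864 mm².
Q = v·A = 69.5 × 0.0864 = 6.00 mm³/s.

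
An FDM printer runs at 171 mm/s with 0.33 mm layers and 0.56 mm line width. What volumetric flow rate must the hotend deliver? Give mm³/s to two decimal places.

A = 0.33 × 0.56, so 0.1848 mm².
Volumetric flow = 171 × 0.1848 = 31.60 mm³/s.

31.60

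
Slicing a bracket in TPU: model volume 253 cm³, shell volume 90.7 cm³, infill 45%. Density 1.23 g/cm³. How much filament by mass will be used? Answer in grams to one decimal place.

Interior volume: 253 − 90.7 → 162.3 cm³.
Deposited infill = 0.45 × 162.3, so 73.035 cm³.
Total extruded: 90.7 + 73.035 → 163.735 cm³.
Mass = 163.735 × 1.23 = 201.39405 g.

201.4 g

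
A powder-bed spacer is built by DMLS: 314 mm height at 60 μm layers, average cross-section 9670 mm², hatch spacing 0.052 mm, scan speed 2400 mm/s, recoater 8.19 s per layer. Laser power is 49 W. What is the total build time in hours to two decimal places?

124.56 hours

Number of layers: 314 / 0.06 → 5234 (rounded up).
Scan path per layer: 9670 / 0.052 → 185961.5 mm.
Laser time per layer: 185961.5 / 2400 → 77.484 s.
Per-layer time = 77.484 + 8.19, so 85.674 s.
Total: 5234 × 85.674 s = 448417.716 s → 124.56 hours.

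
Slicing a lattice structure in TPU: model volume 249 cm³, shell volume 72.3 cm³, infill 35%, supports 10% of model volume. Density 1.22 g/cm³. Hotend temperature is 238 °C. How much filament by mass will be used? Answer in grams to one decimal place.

Infill region: 249 − 72.3 → 176.7 cm³.
Infill volume = 0.35 × 176.7, so 61.845 cm³.
Support = 0.10 × 249, so 24.9 cm³.
Total printed volume = 72.3 + 61.845 + 24.9 = 159.045 cm³.
Mass = 159.045 × 1.22 = 194.0349 g.

194.0 g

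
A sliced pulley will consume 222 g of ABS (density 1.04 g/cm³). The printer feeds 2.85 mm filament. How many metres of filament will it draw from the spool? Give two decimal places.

33.46 m

Extruded volume: 222/1.04 = 213.4615 cm³ (213461.5 mm³).
Cross-section of 2.85 mm filament: π·(2.85/2)² = 6.3794 mm².
Length = 213461.5 / 6.3794 = 33461.06 mm = 33.46 m.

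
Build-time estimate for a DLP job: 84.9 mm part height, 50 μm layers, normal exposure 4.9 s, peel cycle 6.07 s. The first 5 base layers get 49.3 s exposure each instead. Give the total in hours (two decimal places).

Number of layers: 84.9 / 0.05 → 1698 (rounded up).
Burn-in layers = 5 × (49.3 + 6.07), so 276.85 s.
Remaining layers = 1693 × (4.9 + 6.07), so 18572.21 s.
Total = 276.85 + 18572.21 = 18849.06 s = 5.24 hours.

5.24 hours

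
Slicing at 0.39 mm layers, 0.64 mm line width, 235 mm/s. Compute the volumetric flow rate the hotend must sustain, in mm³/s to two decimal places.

58.66

Bead cross-section = 0.39 × 0.64, so 0.2496 mm².
Q = v·A = 235 × 0.2496 = 58.66 mm³/s.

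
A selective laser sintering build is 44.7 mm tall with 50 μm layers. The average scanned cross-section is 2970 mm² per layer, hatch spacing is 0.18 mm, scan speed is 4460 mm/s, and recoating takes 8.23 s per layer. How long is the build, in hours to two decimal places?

2.96 hours

Layer count = ceil(44.7 / 0.05) = 894.
Per-layer scan distance = 2970 / 0.18, so 16500 mm.
Laser time per layer = 16500 / 4460, so 3.6996 s.
Layer cycle: 3.6996 + 8.23 → 11.9296 s.
894 layers × 11.9296 s/layer = 10665.0624 s, i.e. 2.96 hours.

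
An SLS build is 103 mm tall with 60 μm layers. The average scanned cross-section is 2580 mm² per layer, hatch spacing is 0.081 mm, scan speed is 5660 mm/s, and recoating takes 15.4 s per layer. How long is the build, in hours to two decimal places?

Number of layers: 103 / 0.06 → 1717 (rounded up).
Scan path per layer: 2580 / 0.081 → 31851.9 mm.
Scan time per layer: 31851.9 / 5660 → 5.6275 s.
Time per layer = 5.6275 + 15.4, so 21.0275 s.
1717 layers × 21.0275 s/layer = 36104.2175 s, i.e. 10.03 hours.

10.03 hours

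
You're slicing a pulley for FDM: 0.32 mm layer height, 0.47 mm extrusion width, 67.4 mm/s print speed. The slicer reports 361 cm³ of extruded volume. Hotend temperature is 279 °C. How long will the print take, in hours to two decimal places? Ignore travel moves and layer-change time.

Line area: 0.32 × 0.47 → 0.1504 mm².
Total extruded path = 361000/0.1504 = 2400266 mm.
Print-move time = 2400266 / 67.4 = 35612.3 s.
Converting: 35612.3 s = 9.89 hours.

9.89 hours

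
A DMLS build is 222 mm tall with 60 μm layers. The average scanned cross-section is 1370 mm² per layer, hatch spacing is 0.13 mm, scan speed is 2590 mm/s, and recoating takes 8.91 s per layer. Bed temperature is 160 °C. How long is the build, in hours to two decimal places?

Number of layers: 222 / 0.06 → 3700 (rounded up).
Scan path per layer = 1370 / 0.13 = 10538.5 mm.
Laser time per layer = 10538.5 / 2590 = 4.0689 s.
Time per layer: 4.0689 + 8.91 → 12.9789 s.
Total: 3700 × 12.9789 s = 48021.93 s → 13.34 hours.

13.34 hours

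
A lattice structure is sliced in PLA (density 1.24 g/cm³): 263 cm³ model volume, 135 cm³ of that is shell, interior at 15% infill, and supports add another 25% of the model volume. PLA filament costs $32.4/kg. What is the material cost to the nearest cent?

Volume inside the shell = 263 − 135 = 128 cm³.
Infill volume = 0.15 × 128 = 19.2 cm³.
Support = 0.25 × 263 = 65.75 cm³.
Deposited volume = 135 + 19.2 + 65.75, so 219.95 cm³.
Mass = 219.95 × 1.24, so 272.738 g.
Cost = 272.738 g / 1000 × $32.4/kg = $8.84.

$8.84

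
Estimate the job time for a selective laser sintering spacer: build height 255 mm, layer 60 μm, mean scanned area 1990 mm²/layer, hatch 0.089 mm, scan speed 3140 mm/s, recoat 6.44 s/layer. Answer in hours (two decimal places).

16.01 hours

Number of layers: 255 / 0.06 → 4250 (rounded up).
Scan path per layer = 1990 / 0.089, so 22359.6 mm.
Scan time per layer = 22359.6 / 3140, so 7.1209 s.
Time per layer: 7.1209 + 6.44 → 13.5609 s.
Build time = 4250 × 13.5609 = 57633.825 s = 16.01 hours.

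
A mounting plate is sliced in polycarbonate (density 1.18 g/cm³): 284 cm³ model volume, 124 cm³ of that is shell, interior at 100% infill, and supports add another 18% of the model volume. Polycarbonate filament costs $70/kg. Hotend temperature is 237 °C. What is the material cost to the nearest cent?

Interior volume = 284 − 124 = 160 cm³.
Infill deposited = 1.00 × 160 = 160 cm³.
Support = 0.18 × 284 = 51.12 cm³.
Total extruded = 124 + 160 + 51.12 = 335.12 cm³.
Mass = 335.12 × 1.18, so 395.4416 g.
Cost = 395.4416 g / 1000 × $70/kg = $27.68.

$27.68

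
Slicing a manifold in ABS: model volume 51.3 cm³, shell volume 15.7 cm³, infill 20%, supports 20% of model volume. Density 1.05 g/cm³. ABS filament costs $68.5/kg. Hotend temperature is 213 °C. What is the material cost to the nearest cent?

$2.38

Interior volume: 51.3 − 15.7 → 35.6 cm³.
Infill volume = 0.20 × 35.6 = 7.12 cm³.
Support = 0.20 × 51.3 = 10.26 cm³.
Total printed volume = 15.7 + 7.12 + 10.26 = 33.08 cm³.
Mass = 33.08 × 1.05 = 34.734 g.
At $68.5/kg: 34.734/1000 × 68.5 = $2.38.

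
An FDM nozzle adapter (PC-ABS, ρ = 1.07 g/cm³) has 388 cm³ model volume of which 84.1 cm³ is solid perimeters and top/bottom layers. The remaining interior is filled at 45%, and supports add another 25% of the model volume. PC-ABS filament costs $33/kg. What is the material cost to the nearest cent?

$11.22

Volume inside the shell = 388 − 84.1 = 303.9 cm³.
Infill deposited = 0.45 × 303.9 = 136.755 cm³.
Support: 0.25 × 388 → 97 cm³.
Total printed volume = 84.1 + 136.755 + 97, so 317.855 cm³.
Mass = 317.855 × 1.07 = 340.10485 g.
Cost = 340.10485 g / 1000 × $33/kg = $11.22.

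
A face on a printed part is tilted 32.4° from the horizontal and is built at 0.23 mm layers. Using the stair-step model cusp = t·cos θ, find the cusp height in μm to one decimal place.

194.2 μm

h_c = t·cos θ = 0.23 × 0.8443 = 0.194189 mm (194.2 μm).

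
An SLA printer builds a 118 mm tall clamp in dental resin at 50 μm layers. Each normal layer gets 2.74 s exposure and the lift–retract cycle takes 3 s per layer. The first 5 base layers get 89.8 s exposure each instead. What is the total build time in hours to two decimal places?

3.88 hours

Layers = ⌈118/0.05⌉ = 2360.
Burn-in layers = 5 × (89.8 + 3), so 464 s.
Regular layers = 2355 × (2.74 + 3), so 13517.7 s.
Total = 464 + 13517.7 = 13981.7 s = 3.88 hours.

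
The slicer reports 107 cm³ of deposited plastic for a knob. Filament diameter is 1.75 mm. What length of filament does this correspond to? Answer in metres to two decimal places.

44.49 m

A = π r² = π × 0.875² = 2.4053 mm².
Length = 107 cm³ / 2.4053 mm² = 107000 / 2.4053 = 44485.1 mm = 44.49 m.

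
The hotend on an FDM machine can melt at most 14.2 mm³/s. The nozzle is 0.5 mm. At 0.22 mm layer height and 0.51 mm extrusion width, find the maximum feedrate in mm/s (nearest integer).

127 mm/s

Extrusion cross-section: 0.22 × 0.51 → 0.1122 mm².
v_max = Q/A = 14.2/0.1122 = 126.56 mm/s → 127 mm/s.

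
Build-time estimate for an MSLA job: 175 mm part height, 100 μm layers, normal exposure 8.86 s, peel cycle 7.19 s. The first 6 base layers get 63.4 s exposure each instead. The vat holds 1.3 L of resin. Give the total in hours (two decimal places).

7.89 hours

Layers = ⌈175/0.1⌉ = 1750.
Bottom layers: 6 × (63.4 + 7.19) → 423.54 s.
Regular layers = 1744 × (8.86 + 7.19), so 27991.2 s.
Sum: 423.54 + 27991.2 = 28414.74 s → 7.89 hours.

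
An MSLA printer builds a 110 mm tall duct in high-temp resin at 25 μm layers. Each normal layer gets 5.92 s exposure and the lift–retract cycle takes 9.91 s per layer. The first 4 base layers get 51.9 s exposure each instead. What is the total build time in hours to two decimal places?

Number of layers: 110 / 0.025 → 4400 (rounded up).
Base layers: 4 × (51.9 + 9.91) → 247.24 s.
Regular layers = 4396 × (5.92 + 9.91) = 69588.68 s.
Total = 247.24 + 69588.68 = 69835.92 s = 19.40 hours.

19.40 hours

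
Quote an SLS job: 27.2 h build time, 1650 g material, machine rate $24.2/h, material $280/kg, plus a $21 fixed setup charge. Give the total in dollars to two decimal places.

Machine cost = 24.2 × 27.2, so $658.24.
Feedstock cost: 280 × 1650/1000 → $462.00.
Adding setup: 658.24 + 462.00 + 21 → $1141.24.

$1141.24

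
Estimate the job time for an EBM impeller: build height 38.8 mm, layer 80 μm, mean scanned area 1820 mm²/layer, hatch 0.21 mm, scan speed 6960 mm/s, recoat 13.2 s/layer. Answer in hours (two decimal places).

1.95 hours

Layers = ⌈38.8/0.08⌉ = 485.
Hatch length per layer = 1820 / 0.21, so 8666.7 mm.
Scan time per layer: 8666.7 / 6960 → 1.2452 s.
Per-layer time = 1.2452 + 13.2 = 14.4452 s.
Build time = 485 × 14.4452 = 7005.922 s = 1.95 hours.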